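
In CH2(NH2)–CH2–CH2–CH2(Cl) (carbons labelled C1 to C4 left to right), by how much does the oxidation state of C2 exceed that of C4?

C2: 2C, 2H → 0 − 2 = -2
C4: 1C, 2H, 1Cl → 0 − 2 + 1 = -1
Difference: -2 − (-1) = -1.

-1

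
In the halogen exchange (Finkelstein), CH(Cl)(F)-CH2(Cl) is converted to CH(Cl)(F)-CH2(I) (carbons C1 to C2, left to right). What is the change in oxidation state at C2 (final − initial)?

0

Before: C2 has 1 bond to C, 2 bonds to H, 1 bond to Cl → oxidation state -1.
After: C2 has 1 bond to C, 2 bonds to H, 1 bond to I → oxidation state -1.
Δ = -1 − (-1) = 0, so no net redox change at C2.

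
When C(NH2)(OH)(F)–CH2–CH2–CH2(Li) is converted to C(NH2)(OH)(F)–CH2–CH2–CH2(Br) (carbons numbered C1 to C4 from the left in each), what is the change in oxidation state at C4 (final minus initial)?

+2

Before: C4 has 1 bond to C, 2 bonds to H, 1 bond to Li → oxidation state -3.
After: C4 has 1 bond to C, 2 bonds to H, 1 bond to Br → oxidation state -1.
Δ = -1 − (-3) = +2, so this is an oxidation at C4.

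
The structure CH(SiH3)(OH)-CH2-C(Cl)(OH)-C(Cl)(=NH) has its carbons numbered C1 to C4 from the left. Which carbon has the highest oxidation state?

Each bond to a more electronegative atom (O, N, halogen) counts +1, each bond to a less electronegative atom (H, metal, B, Si) counts −1, and each C–C bond counts 0. Tallying each carbon:
C1: 1C, 1H, 1O, 1Si → 0 − 1 + 1 − 1 = -1
C2: 2C, 2H → 0 − 2 = -2
C3: 2C, 1O, 1Cl → 0 + 1 + 1 = +2
C4: 1C, 2N, 1Cl → 0 + 2 + 1 = +3
The most oxidised carbon is C4 at +3.

C4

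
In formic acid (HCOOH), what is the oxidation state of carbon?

Each bond to a more electronegative atom (O, N, halogen) counts +1, each bond to a less electronegative atom (H, metal, B, Si) counts −1, and each C–C bond counts 0.
The carbon has one bond to H (-1), a double bond to O (2×+1 = +2), one bond to O (+1).
Oxidation state = -1 + 2 + 1 = +2.

+2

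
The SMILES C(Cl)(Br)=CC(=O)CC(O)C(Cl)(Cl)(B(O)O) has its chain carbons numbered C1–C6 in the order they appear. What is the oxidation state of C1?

C1 has a double bond to C (2×0 = 0), one bond to Cl (+1), one bond to Br (+1).
Oxidation state = 0 + 1 + 1 = +2.

+2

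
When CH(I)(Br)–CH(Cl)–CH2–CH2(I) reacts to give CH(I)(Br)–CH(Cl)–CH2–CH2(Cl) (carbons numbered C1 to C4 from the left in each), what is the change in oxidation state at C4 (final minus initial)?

Before: C4 has 1 bond to C, 2 bonds to H, 1 bond to I → oxidation state -1.
After: C4 has 1 bond to C, 2 bonds to H, 1 bond to Cl → oxidation state -1.
Δ = -1 − (-1) = 0, so no net redox change at C4.

0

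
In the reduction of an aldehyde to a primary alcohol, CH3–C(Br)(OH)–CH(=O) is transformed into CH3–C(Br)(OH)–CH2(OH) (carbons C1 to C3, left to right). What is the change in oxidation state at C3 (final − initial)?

Before: C3 has 1 bond to C, 1 bond to H, 2 bonds to O → oxidation state +1.
After: C3 has 1 bond to C, 2 bonds to H, 1 bond to O → oxidation state -1.
Δ = -1 − (+1) = -2, so this is a reduction at C3.

-2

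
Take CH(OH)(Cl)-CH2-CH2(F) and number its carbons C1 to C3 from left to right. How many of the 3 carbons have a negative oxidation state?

2

Tallying each carbon's bonds:
C1: 1C, 1H, 1O, 1Cl → 0 − 1 + 1 + 1 = +1
C2: 2C, 2H → 0 − 2 = -2
C3: 1C, 2H, 1F → 0 − 2 + 1 = -1
2 carbons (C2, C3) meet the condition.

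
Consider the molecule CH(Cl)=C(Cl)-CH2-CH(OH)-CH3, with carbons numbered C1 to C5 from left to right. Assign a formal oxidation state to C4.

0

C4 has one bond to C (0), one bond to C (0), one bond to H (-1), one bond to O (+1).
Oxidation state = 0 + 0 − 1 + 1 = 0.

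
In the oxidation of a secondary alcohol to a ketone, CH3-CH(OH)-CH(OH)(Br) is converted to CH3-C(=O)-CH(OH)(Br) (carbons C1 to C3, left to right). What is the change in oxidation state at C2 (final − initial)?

Before: C2 has 2 bonds to C, 1 bond to H, 1 bond to O → oxidation state 0.
After: C2 has 2 bonds to C, 2 bonds to O → oxidation state +2.
Δ = +2 − (0) = +2, so this is an oxidation at C2.

+2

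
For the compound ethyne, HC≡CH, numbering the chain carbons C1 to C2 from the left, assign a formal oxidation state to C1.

-1

C1 has one bond to H (-1), a triple bond to C (3×0 = 0).
Oxidation state = -1 + 0 = -1.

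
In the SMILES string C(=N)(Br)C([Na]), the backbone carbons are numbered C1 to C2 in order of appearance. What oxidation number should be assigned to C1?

+3

Count +1 for every bond to an atom more electronegative than carbon and −1 for every bond to one less electronegative; C–C bonds are 0.
C1 has one bond to C (0), a double bond to N (2×+1 = +2), one bond to Br (+1).
Oxidation state = 0 + 2 + 1 = +3.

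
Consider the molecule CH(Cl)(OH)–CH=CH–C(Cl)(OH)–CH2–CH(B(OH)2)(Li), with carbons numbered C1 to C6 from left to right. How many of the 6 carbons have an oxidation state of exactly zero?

0

Tallying each carbon's bonds:
C1: 1C, 1H, 1O, 1Cl → 0 − 1 + 1 + 1 = +1
C2: 3C, 1H → 0 − 1 = -1
C3: 3C, 1H → 0 − 1 = -1
C4: 2C, 1O, 1Cl → 0 + 1 + 1 = +2
C5: 2C, 2H → 0 − 2 = -2
C6: 1C, 1H, 1Li, 1B → 0 − 1 − 1 − 1 = -3
0 carbons meet the condition.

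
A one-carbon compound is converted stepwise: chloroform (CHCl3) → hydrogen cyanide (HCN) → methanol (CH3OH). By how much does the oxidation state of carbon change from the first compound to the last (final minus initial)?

-4

Carbon oxidation states along the series — chloroform: +2, hydrogen cyanide: +2, methanol: -2.
Net change = -2 − (+2) = -4.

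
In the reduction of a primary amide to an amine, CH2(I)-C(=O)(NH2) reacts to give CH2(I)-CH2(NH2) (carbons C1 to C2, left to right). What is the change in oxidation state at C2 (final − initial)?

Before: C2 has 1 bond to C, 2 bonds to O, 1 bond to N → oxidation state +3.
After: C2 has 1 bond to C, 2 bonds to H, 1 bond to N → oxidation state -1.
Δ = -1 − (+3) = -4, so this is a reduction at C2.

-4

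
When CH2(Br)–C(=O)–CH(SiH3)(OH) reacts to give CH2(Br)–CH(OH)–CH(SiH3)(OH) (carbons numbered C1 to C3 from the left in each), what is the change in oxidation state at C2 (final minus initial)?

Before: C2 has 2 bonds to C, 2 bonds to O → oxidation state +2.
After: C2 has 2 bonds to C, 1 bond to H, 1 bond to O → oxidation state 0.
Δ = 0 − (+2) = -2, so this is a reduction at C2.

-2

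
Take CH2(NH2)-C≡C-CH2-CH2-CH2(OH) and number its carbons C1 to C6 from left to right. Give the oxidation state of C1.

-1

C1 has one bond to C (0), one bond to H (-1), one bond to H (-1), one bond to N (+1).
Oxidation state = 0 − 1 − 1 + 1 = -1.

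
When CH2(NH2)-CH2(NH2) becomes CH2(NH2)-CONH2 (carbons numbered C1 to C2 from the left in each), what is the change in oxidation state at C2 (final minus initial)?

Before: C2 has 1 bond to C, 2 bonds to H, 1 bond to N → oxidation state -1.
After: C2 has 1 bond to C, 2 bonds to O, 1 bond to N → oxidation state +3.
Δ = +3 − (-1) = +4, so this is an oxidation at C2.

+4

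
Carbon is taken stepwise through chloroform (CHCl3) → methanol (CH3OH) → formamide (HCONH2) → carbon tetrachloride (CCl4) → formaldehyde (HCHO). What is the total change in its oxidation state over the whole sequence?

-2

Carbon oxidation states along the series — chloroform: +2, methanol: -2, formamide: +2, carbon tetrachloride: +4, formaldehyde: 0.
Net change = 0 − (+2) = -2.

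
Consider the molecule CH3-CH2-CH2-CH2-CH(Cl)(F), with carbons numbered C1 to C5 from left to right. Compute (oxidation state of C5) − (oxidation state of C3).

+3

C5: 1C, 1H, 1F, 1Cl → 0 − 1 + 1 + 1 = +1
C3: 2C, 2H → 0 − 2 = -2
Difference: +1 − (-2) = +3.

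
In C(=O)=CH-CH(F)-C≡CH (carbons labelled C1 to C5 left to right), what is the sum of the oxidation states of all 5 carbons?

Tallying each carbon's bonds:
C1: 2C, 2O → 0 + 2 = +2
C2: 3C, 1H → 0 − 1 = -1
C3: 2C, 1H, 1F → 0 − 1 + 1 = 0
C4: 4C → 0 = 0
C5: 3C, 1H → 0 − 1 = -1
Sum = +2 − 1 + 0 + 0 − 1 = 0.

0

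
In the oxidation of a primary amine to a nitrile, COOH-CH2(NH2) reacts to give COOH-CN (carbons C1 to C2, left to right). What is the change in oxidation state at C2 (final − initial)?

Before: C2 has 1 bond to C, 2 bonds to H, 1 bond to N → oxidation state -1.
After: C2 has 1 bond to C, 3 bonds to N → oxidation state +3.
Δ = +3 − (-1) = +4, so this is an oxidation at C2.

+4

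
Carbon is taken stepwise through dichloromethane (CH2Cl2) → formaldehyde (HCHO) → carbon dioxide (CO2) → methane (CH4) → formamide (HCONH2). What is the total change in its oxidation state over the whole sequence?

Carbon oxidation states along the series — dichloromethane: 0, formaldehyde: 0, carbon dioxide: +4, methane: -4, formamide: +2.
Net change = +2 − (0) = +2.

+2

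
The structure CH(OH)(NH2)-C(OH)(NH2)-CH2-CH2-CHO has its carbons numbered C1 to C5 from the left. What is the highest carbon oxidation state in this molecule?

+2

Bonds to more-electronegative neighbours contribute +1 each, bonds to H or metals contribute −1 each, and C–C bonds contribute 0. Tallying each carbon:
C1: 1C, 1H, 1O, 1N → 0 − 1 + 1 + 1 = +1
C2: 2C, 1O, 1N → 0 + 1 + 1 = +2
C3: 2C, 2H → 0 − 2 = -2
C4: 2C, 2H → 0 − 2 = -2
C5: 1C, 1H, 2O → 0 − 1 + 2 = +1
The highest value is +2.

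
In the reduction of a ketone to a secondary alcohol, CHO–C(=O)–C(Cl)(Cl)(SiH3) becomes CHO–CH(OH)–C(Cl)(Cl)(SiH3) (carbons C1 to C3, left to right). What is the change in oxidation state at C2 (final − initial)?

-2

Before: C2 has 2 bonds to C, 2 bonds to O → oxidation state +2.
After: C2 has 2 bonds to C, 1 bond to H, 1 bond to O → oxidation state 0.
Δ = 0 − (+2) = -2, so this is a reduction at C2.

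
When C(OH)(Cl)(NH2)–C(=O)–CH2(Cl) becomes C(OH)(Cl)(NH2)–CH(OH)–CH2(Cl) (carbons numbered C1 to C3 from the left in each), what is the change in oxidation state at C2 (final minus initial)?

-2

Before: C2 has 2 bonds to C, 2 bonds to O → oxidation state +2.
After: C2 has 2 bonds to C, 1 bond to H, 1 bond to O → oxidation state 0.
Δ = 0 − (+2) = -2, so this is a reduction at C2.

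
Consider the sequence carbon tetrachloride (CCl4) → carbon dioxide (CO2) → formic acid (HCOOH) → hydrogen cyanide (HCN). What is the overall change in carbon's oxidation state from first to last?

Carbon oxidation states along the series — carbon tetrachloride: +4, carbon dioxide: +4, formic acid: +2, hydrogen cyanide: +2.
Net change = +2 − (+4) = -2.

-2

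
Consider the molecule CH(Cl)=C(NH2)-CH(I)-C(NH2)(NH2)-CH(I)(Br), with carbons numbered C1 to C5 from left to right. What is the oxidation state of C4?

Count +1 for every bond to an atom more electronegative than carbon and −1 for every bond to one less electronegative; C–C bonds are 0.
C4 has one bond to C (0), one bond to C (0), one bond to N (+1), one bond to N (+1).
Oxidation state = 0 + 0 + 1 + 1 = +2.

+2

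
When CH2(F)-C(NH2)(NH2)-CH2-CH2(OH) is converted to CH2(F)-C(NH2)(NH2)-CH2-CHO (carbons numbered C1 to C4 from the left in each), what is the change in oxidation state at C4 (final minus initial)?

Before: C4 has 1 bond to C, 2 bonds to H, 1 bond to O → oxidation state -1.
After: C4 has 1 bond to C, 1 bond to H, 2 bonds to O → oxidation state +1.
Δ = +1 − (-1) = +2, so this is an oxidation at C4.

+2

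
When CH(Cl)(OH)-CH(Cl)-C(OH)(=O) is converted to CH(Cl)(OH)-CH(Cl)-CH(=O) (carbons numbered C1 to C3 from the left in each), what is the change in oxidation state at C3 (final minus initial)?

Before: C3 has 1 bond to C, 3 bonds to O → oxidation state +3.
After: C3 has 1 bond to C, 1 bond to H, 2 bonds to O → oxidation state +1.
Δ = +1 − (+3) = -2, so this is a reduction at C3.

-2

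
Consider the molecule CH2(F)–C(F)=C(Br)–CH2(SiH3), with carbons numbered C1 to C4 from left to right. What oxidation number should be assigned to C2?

+1

Bonds to more-electronegative neighbours contribute +1 each, bonds to H or metals contribute −1 each, and C–C bonds contribute 0.
C2 has one bond to C (0), a double bond to C (2×0 = 0), one bond to F (+1).
Oxidation state = 0 + 0 + 1 = +1.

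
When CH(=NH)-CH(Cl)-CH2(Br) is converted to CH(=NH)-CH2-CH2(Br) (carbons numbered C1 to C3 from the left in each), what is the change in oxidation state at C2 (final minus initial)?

-2

Before: C2 has 2 bonds to C, 1 bond to H, 1 bond to Cl → oxidation state 0.
After: C2 has 2 bonds to C, 2 bonds to H → oxidation state -2.
Δ = -2 − (0) = -2, so this is a reduction at C2.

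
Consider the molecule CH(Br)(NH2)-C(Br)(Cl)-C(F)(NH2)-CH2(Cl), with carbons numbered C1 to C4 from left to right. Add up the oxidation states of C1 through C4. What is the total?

Tallying each carbon's bonds:
C1: 1C, 1H, 1N, 1Br → 0 − 1 + 1 + 1 = +1
C2: 2C, 1Cl, 1Br → 0 + 1 + 1 = +2
C3: 2C, 1N, 1F → 0 + 1 + 1 = +2
C4: 1C, 2H, 1Cl → 0 − 2 + 1 = -1
Sum = +1 + 2 + 2 − 1 = +4.

+4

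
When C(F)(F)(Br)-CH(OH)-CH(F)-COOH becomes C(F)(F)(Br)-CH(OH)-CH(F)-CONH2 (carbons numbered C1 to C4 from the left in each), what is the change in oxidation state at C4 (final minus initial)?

Before: C4 has 1 bond to C, 3 bonds to O → oxidation state +3.
After: C4 has 1 bond to C, 2 bonds to O, 1 bond to N → oxidation state +3.
Δ = +3 − (+3) = 0, so no net redox change at C4.

0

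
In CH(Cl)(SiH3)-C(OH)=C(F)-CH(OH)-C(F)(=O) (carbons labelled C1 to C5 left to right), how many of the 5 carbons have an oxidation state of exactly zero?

Tallying each carbon's bonds:
C1: 1C, 1H, 1Cl, 1Si → 0 − 1 + 1 − 1 = -1
C2: 3C, 1O → 0 + 1 = +1
C3: 3C, 1F → 0 + 1 = +1
C4: 2C, 1H, 1O → 0 − 1 + 1 = 0
C5: 1C, 2O, 1F → 0 + 2 + 1 = +3
1 carbon (C4) meets the condition.

1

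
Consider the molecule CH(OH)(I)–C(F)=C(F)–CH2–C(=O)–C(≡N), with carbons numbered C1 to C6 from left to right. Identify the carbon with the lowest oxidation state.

C4

Count +1 for every bond to an atom more electronegative than carbon and −1 for every bond to one less electronegative; C–C bonds are 0. Tallying each carbon:
C1: 1C, 1H, 1O, 1I → 0 − 1 + 1 + 1 = +1
C2: 3C, 1F → 0 + 1 = +1
C3: 3C, 1F → 0 + 1 = +1
C4: 2C, 2H → 0 − 2 = -2
C5: 2C, 2O → 0 + 2 = +2
C6: 1C, 3N → 0 + 3 = +3
The most reduced carbon is C4 at -2.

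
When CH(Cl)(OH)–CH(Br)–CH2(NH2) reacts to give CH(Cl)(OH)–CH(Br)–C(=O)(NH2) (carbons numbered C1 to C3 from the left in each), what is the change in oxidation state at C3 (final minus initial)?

+4

Before: C3 has 1 bond to C, 2 bonds to H, 1 bond to N → oxidation state -1.
After: C3 has 1 bond to C, 2 bonds to O, 1 bond to N → oxidation state +3.
Δ = +3 − (-1) = +4, so this is an oxidation at C3.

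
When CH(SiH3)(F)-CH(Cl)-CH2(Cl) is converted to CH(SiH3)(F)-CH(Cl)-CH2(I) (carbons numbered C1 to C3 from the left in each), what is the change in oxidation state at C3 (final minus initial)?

Before: C3 has 1 bond to C, 2 bonds to H, 1 bond to Cl → oxidation state -1.
After: C3 has 1 bond to C, 2 bonds to H, 1 bond to I → oxidation state -1.
Δ = -1 − (-1) = 0, so no net redox change at C3.

0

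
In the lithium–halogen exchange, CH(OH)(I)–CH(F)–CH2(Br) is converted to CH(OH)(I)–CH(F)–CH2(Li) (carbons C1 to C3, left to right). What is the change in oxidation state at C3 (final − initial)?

Before: C3 has 1 bond to C, 2 bonds to H, 1 bond to Br → oxidation state -1.
After: C3 has 1 bond to C, 2 bonds to H, 1 bond to Li → oxidation state -3.
Δ = -3 − (-1) = -2, so this is a reduction at C3.

-2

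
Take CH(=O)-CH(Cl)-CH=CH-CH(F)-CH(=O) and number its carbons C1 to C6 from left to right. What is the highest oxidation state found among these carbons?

+1

Each bond to a more electronegative atom (O, N, halogen) counts +1, each bond to a less electronegative atom (H, metal, B, Si) counts −1, and each C–C bond counts 0. Tallying each carbon:
C1: 1C, 1H, 2O → 0 − 1 + 2 = +1
C2: 2C, 1H, 1Cl → 0 − 1 + 1 = 0
C3: 3C, 1H → 0 − 1 = -1
C4: 3C, 1H → 0 − 1 = -1
C5: 2C, 1H, 1F → 0 − 1 + 1 = 0
C6: 1C, 1H, 2O → 0 − 1 + 2 = +1
The highest value is +1.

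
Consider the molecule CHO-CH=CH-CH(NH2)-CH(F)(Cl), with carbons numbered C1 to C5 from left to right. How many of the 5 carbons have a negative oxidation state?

2

Tallying each carbon's bonds:
C1: 1C, 1H, 2O → 0 − 1 + 2 = +1
C2: 3C, 1H → 0 − 1 = -1
C3: 3C, 1H → 0 − 1 = -1
C4: 2C, 1H, 1N → 0 − 1 + 1 = 0
C5: 1C, 1H, 1F, 1Cl → 0 − 1 + 1 + 1 = +1
2 carbons (C2, C3) meet the condition.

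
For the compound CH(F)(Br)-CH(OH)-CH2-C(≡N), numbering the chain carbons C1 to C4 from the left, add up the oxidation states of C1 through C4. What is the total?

+2

Count +1 for every bond to an atom more electronegative than carbon and −1 for every bond to one less electronegative; C–C bonds are 0. Tallying each carbon:
C1: 1C, 1H, 1F, 1Br → 0 − 1 + 1 + 1 = +1
C2: 2C, 1H, 1O → 0 − 1 + 1 = 0
C3: 2C, 2H → 0 − 2 = -2
C4: 1C, 3N → 0 + 3 = +3
Sum = +1 + 0 − 2 + 3 = +2.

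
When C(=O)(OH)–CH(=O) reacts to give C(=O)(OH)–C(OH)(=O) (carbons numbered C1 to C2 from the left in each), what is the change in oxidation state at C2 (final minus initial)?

Before: C2 has 1 bond to C, 1 bond to H, 2 bonds to O → oxidation state +1.
After: C2 has 1 bond to C, 3 bonds to O → oxidation state +3.
Δ = +3 − (+1) = +2, so this is an oxidation at C2.

+2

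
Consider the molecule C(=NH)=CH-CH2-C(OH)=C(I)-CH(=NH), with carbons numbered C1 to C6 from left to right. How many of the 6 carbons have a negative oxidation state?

2

Tallying each carbon's bonds:
C1: 2C, 2N → 0 + 2 = +2
C2: 3C, 1H → 0 − 1 = -1
C3: 2C, 2H → 0 − 2 = -2
C4: 3C, 1O → 0 + 1 = +1
C5: 3C, 1I → 0 + 1 = +1
C6: 1C, 1H, 2N → 0 − 1 + 2 = +1
2 carbons (C2, C3) meet the condition.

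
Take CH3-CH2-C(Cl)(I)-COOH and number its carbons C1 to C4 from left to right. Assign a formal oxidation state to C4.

C4 has one bond to C (0), a double bond to O (2×+1 = +2), one bond to O (+1).
Oxidation state = 0 + 2 + 1 = +3.

+3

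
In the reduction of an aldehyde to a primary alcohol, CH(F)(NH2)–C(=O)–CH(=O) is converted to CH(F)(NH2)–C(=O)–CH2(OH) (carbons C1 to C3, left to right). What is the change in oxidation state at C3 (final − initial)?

Before: C3 has 1 bond to C, 1 bond to H, 2 bonds to O → oxidation state +1.
After: C3 has 1 bond to C, 2 bonds to H, 1 bond to O → oxidation state -1.
Δ = -1 − (+1) = -2, so this is a reduction at C3.

-2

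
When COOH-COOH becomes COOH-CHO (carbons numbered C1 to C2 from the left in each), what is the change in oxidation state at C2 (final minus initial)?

Before: C2 has 1 bond to C, 3 bonds to O → oxidation state +3.
After: C2 has 1 bond to C, 1 bond to H, 2 bonds to O → oxidation state +1.
Δ = +1 − (+3) = -2, so this is a reduction at C2.

-2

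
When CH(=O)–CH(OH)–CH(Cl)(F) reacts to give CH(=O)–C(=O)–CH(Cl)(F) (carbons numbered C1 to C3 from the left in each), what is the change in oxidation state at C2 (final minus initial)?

Before: C2 has 2 bonds to C, 1 bond to H, 1 bond to O → oxidation state 0.
After: C2 has 2 bonds to C, 2 bonds to O → oxidation state +2.
Δ = +2 − (0) = +2, so this is an oxidation at C2.

+2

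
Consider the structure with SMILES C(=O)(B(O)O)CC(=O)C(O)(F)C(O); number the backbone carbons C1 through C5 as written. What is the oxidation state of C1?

+1

Each bond to a more electronegative atom (O, N, halogen) counts +1, each bond to a less electronegative atom (H, metal, B, Si) counts −1, and each C–C bond counts 0.
C1 has one bond to C (0), a double bond to O (2×+1 = +2), one bond to B (-1).
Oxidation state = 0 + 2 − 1 = +1.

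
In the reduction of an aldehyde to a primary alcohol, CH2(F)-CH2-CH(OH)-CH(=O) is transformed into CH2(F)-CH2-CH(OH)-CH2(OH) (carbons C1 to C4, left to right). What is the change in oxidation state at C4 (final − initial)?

-2

Before: C4 has 1 bond to C, 1 bond to H, 2 bonds to O → oxidation state +1.
After: C4 has 1 bond to C, 2 bonds to H, 1 bond to O → oxidation state -1.
Δ = -1 − (+1) = -2, so this is a reduction at C4.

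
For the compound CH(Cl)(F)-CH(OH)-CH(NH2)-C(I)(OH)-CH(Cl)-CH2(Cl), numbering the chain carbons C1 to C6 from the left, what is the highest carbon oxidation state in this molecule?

Tallying each carbon's bonds:
C1: 1C, 1H, 1F, 1Cl → 0 − 1 + 1 + 1 = +1
C2: 2C, 1H, 1O → 0 − 1 + 1 = 0
C3: 2C, 1H, 1N → 0 − 1 + 1 = 0
C4: 2C, 1O, 1I → 0 + 1 + 1 = +2
C5: 2C, 1H, 1Cl → 0 − 1 + 1 = 0
C6: 1C, 2H, 1Cl → 0 − 2 + 1 = -1
The highest value is +2.

+2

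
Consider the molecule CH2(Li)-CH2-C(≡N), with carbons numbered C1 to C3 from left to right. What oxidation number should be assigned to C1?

Bonds to more-electronegative neighbours contribute +1 each, bonds to H or metals contribute −1 each, and C–C bonds contribute 0.
C1 has one bond to C (0), one bond to H (-1), one bond to Li (-1), one bond to H (-1).
Oxidation state = 0 − 1 − 1 − 1 = -3.

-3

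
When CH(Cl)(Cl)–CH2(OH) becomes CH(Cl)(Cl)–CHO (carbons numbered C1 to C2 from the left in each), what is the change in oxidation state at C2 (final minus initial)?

Before: C2 has 1 bond to C, 2 bonds to H, 1 bond to O → oxidation state -1.
After: C2 has 1 bond to C, 1 bond to H, 2 bonds to O → oxidation state +1.
Δ = +1 − (-1) = +2, so this is an oxidation at C2.

+2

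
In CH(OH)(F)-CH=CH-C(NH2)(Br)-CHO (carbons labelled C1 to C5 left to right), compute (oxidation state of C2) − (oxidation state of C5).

C2: 3C, 1H → 0 − 1 = -1
C5: 1C, 1H, 2O → 0 − 1 + 2 = +1
Difference: -1 − (+1) = -2.

-2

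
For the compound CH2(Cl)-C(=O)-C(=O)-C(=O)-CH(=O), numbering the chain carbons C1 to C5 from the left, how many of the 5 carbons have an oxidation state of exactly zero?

Tallying each carbon's bonds:
C1: 1C, 2H, 1Cl → 0 − 2 + 1 = -1
C2: 2C, 2O → 0 + 2 = +2
C3: 2C, 2O → 0 + 2 = +2
C4: 2C, 2O → 0 + 2 = +2
C5: 1C, 1H, 2O → 0 − 1 + 2 = +1
0 carbons meet the condition.

0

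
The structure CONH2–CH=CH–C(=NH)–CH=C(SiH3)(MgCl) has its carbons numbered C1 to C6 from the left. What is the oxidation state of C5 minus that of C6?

C5: 3C, 1H → 0 − 1 = -1
C6: 2C, 1Mg, 1Si → 0 − 1 − 1 = -2
Difference: -1 − (-2) = +1.

+1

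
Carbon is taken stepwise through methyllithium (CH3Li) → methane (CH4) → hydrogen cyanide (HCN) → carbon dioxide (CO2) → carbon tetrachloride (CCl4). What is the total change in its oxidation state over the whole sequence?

+8

Carbon oxidation states along the series — methyllithium: -4, methane: -4, hydrogen cyanide: +2, carbon dioxide: +4, carbon tetrachloride: +4.
Net change = +4 − (-4) = +8.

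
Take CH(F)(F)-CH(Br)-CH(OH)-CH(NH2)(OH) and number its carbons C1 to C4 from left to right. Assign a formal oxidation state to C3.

0

Each bond to a more electronegative atom (O, N, halogen) counts +1, each bond to a less electronegative atom (H, metal, B, Si) counts −1, and each C–C bond counts 0.
C3 has one bond to C (0), one bond to C (0), one bond to H (-1), one bond to O (+1).
Oxidation state = 0 + 0 − 1 + 1 = 0.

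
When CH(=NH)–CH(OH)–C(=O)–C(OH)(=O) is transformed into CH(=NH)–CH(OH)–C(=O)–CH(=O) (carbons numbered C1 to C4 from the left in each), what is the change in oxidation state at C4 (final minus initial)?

-2

Before: C4 has 1 bond to C, 3 bonds to O → oxidation state +3.
After: C4 has 1 bond to C, 1 bond to H, 2 bonds to O → oxidation state +1.
Δ = +1 − (+3) = -2, so this is a reduction at C4.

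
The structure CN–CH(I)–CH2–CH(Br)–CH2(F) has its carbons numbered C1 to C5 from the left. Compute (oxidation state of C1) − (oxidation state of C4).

C1: 1C, 3N → 0 + 3 = +3
C4: 2C, 1H, 1Br → 0 − 1 + 1 = 0
Difference: +3 − (0) = +3.

+3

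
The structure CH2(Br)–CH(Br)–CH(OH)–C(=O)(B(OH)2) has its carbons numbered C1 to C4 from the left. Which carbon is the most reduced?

Tallying each carbon's bonds:
C1: 1C, 2H, 1Br → 0 − 2 + 1 = -1
C2: 2C, 1H, 1Br → 0 − 1 + 1 = 0
C3: 2C, 1H, 1O → 0 − 1 + 1 = 0
C4: 1C, 2O, 1B → 0 + 2 − 1 = +1
The most reduced carbon is C1 at -1.

C1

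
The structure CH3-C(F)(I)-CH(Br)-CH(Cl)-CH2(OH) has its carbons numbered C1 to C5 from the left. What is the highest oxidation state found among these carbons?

+2

Bonds to more-electronegative neighbours contribute +1 each, bonds to H or metals contribute −1 each, and C–C bonds contribute 0. Tallying each carbon:
C1: 1C, 3H → 0 − 3 = -3
C2: 2C, 1F, 1I → 0 + 1 + 1 = +2
C3: 2C, 1H, 1Br → 0 − 1 + 1 = 0
C4: 2C, 1H, 1Cl → 0 − 1 + 1 = 0
C5: 1C, 2H, 1O → 0 − 2 + 1 = -1
The highest value is +2.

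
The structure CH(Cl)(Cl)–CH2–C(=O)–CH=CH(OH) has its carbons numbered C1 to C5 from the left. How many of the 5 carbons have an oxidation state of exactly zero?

Assign +1 per bond to O/N/halogen, −1 per bond to H or an electropositive element, and 0 per bond to carbon. Tallying each carbon:
C1: 1C, 1H, 2Cl → 0 − 1 + 2 = +1
C2: 2C, 2H → 0 − 2 = -2
C3: 2C, 2O → 0 + 2 = +2
C4: 3C, 1H → 0 − 1 = -1
C5: 2C, 1H, 1O → 0 − 1 + 1 = 0
1 carbon (C5) meets the condition.

1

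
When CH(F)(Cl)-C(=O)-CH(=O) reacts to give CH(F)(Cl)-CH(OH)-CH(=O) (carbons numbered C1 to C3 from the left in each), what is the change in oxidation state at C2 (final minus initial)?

Before: C2 has 2 bonds to C, 2 bonds to O → oxidation state +2.
After: C2 has 2 bonds to C, 1 bond to H, 1 bond to O → oxidation state 0.
Δ = 0 − (+2) = -2, so this is a reduction at C2.

-2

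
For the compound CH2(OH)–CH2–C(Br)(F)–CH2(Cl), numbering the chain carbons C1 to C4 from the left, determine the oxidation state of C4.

C4 has one bond to C (0), one bond to Cl (+1), one bond to H (-1), one bond to H (-1).
Oxidation state = 0 + 1 − 1 − 1 = -1.

-1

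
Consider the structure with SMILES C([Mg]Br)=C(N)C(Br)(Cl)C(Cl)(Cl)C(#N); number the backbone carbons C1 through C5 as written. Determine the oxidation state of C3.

Each bond to a more electronegative atom (O, N, halogen) counts +1, each bond to a less electronegative atom (H, metal, B, Si) counts −1, and each C–C bond counts 0.
C3 has one bond to C (0), one bond to C (0), one bond to Br (+1), one bond to Cl (+1).
Oxidation state = 0 + 0 + 1 + 1 = +2.

+2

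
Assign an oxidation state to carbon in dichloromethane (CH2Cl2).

0

The carbon has one bond to H (-1), one bond to H (-1), one bond to Cl (+1), one bond to Cl (+1).
Oxidation state = -1 − 1 + 1 + 1 = 0.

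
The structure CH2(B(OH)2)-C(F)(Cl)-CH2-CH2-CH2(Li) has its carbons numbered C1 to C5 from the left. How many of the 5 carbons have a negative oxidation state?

4

Count +1 for every bond to an atom more electronegative than carbon and −1 for every bond to one less electronegative; C–C bonds are 0. Tallying each carbon:
C1: 1C, 2H, 1B → 0 − 2 − 1 = -3
C2: 2C, 1F, 1Cl → 0 + 1 + 1 = +2
C3: 2C, 2H → 0 − 2 = -2
C4: 2C, 2H → 0 − 2 = -2
C5: 1C, 2H, 1Li → 0 − 2 − 1 = -3
4 carbons (C1, C3, C4, C5) meet the condition.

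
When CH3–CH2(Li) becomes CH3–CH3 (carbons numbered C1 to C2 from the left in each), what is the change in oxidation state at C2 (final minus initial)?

Before: C2 has 1 bond to C, 2 bonds to H, 1 bond to Li → oxidation state -3.
After: C2 has 1 bond to C, 3 bonds to H → oxidation state -3.
Δ = -3 − (-3) = 0, so no net redox change at C2.

0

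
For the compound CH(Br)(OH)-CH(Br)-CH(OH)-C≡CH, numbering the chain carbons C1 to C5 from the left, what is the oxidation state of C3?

0

C3 has one bond to C (0), one bond to C (0), one bond to O (+1), one bond to H (-1).
Oxidation state = 0 + 0 + 1 − 1 = 0.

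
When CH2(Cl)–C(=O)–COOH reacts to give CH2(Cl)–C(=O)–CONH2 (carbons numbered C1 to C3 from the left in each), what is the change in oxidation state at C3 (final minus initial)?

Before: C3 has 1 bond to C, 3 bonds to O → oxidation state +3.
After: C3 has 1 bond to C, 2 bonds to O, 1 bond to N → oxidation state +3.
Δ = +3 − (+3) = 0, so no net redox change at C3.

0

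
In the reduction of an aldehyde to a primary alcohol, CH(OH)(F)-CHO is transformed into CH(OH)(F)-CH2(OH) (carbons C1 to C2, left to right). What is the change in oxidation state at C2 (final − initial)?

Before: C2 has 1 bond to C, 1 bond to H, 2 bonds to O → oxidation state +1.
After: C2 has 1 bond to C, 2 bonds to H, 1 bond to O → oxidation state -1.
Δ = -1 − (+1) = -2, so this is a reduction at C2.

-2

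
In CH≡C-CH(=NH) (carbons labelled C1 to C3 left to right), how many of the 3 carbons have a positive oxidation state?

Each bond to a more electronegative atom (O, N, halogen) counts +1, each bond to a less electronegative atom (H, metal, B, Si) counts −1, and each C–C bond counts 0. Tallying each carbon:
C1: 3C, 1H → 0 − 1 = -1
C2: 4C → 0 = 0
C3: 1C, 1H, 2N → 0 − 1 + 2 = +1
1 carbon (C3) meets the condition.

1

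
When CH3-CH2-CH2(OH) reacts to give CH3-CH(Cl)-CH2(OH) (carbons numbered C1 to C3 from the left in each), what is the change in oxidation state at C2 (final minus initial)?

+2

Before: C2 has 2 bonds to C, 2 bonds to H → oxidation state -2.
After: C2 has 2 bonds to C, 1 bond to H, 1 bond to Cl → oxidation state 0.
Δ = 0 − (-2) = +2, so this is an oxidation at C2.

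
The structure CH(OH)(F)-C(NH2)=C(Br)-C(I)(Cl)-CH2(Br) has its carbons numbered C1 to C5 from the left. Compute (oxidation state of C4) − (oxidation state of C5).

C4: 2C, 1Cl, 1I → 0 + 1 + 1 = +2
C5: 1C, 2H, 1Br → 0 − 2 + 1 = -1
Difference: +2 − (-1) = +3.

+3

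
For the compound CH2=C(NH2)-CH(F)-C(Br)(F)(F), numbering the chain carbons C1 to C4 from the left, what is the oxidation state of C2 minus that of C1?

+3

C2: 3C, 1N → 0 + 1 = +1
C1: 2C, 2H → 0 − 2 = -2
Difference: +1 − (-2) = +3.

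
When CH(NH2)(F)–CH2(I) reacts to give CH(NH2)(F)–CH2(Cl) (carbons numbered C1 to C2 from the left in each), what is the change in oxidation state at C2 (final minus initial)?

Before: C2 has 1 bond to C, 2 bonds to H, 1 bond to I → oxidation state -1.
After: C2 has 1 bond to C, 2 bonds to H, 1 bond to Cl → oxidation state -1.
Δ = -1 − (-1) = 0, so no net redox change at C2.

0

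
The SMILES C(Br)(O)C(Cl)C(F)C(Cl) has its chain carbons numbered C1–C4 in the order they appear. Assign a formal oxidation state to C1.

+1

Count +1 for every bond to an atom more electronegative than carbon and −1 for every bond to one less electronegative; C–C bonds are 0.
C1 has one bond to C (0), one bond to H (-1), one bond to Br (+1), one bond to O (+1).
Oxidation state = 0 − 1 + 1 + 1 = +1.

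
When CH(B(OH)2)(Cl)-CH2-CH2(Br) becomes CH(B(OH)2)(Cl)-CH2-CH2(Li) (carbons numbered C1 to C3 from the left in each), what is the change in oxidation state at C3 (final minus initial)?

-2

Before: C3 has 1 bond to C, 2 bonds to H, 1 bond to Br → oxidation state -1.
After: C3 has 1 bond to C, 2 bonds to H, 1 bond to Li → oxidation state -3.
Δ = -3 − (-1) = -2, so this is a reduction at C3.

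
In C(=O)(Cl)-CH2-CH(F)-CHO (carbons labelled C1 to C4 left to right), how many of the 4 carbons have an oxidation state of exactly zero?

1

Tallying each carbon's bonds:
C1: 1C, 2O, 1Cl → 0 + 2 + 1 = +3
C2: 2C, 2H → 0 − 2 = -2
C3: 2C, 1H, 1F → 0 − 1 + 1 = 0
C4: 1C, 1H, 2O → 0 − 1 + 2 = +1
1 carbon (C3) meets the condition.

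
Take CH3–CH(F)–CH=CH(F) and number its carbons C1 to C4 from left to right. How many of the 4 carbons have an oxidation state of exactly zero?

2

Each bond to a more electronegative atom (O, N, halogen) counts +1, each bond to a less electronegative atom (H, metal, B, Si) counts −1, and each C–C bond counts 0. Tallying each carbon:
C1: 1C, 3H → 0 − 3 = -3
C2: 2C, 1H, 1F → 0 − 1 + 1 = 0
C3: 3C, 1H → 0 − 1 = -1
C4: 2C, 1H, 1F → 0 − 1 + 1 = 0
2 carbons (C2, C4) meet the condition.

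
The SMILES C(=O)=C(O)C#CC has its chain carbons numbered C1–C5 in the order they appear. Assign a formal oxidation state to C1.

+2

Each bond to a more electronegative atom (O, N, halogen) counts +1, each bond to a less electronegative atom (H, metal, B, Si) counts −1, and each C–C bond counts 0.
C1 has a double bond to C (2×0 = 0), a double bond to O (2×+1 = +2).
Oxidation state = 0 + 2 = +2.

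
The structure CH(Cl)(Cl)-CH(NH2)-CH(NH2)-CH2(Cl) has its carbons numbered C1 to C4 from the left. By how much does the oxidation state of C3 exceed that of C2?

0

C3: 2C, 1H, 1N → 0 − 1 + 1 = 0
C2: 2C, 1H, 1N → 0 − 1 + 1 = 0
Difference: 0 − (0) = 0.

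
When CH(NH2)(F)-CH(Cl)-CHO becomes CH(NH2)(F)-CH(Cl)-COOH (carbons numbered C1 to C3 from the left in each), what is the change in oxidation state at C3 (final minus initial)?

Before: C3 has 1 bond to C, 1 bond to H, 2 bonds to O → oxidation state +1.
After: C3 has 1 bond to C, 3 bonds to O → oxidation state +3.
Δ = +3 − (+1) = +2, so this is an oxidation at C3.

+2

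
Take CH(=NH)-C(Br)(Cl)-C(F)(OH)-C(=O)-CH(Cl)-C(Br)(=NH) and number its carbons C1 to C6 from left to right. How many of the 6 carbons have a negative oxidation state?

0

Count +1 for every bond to an atom more electronegative than carbon and −1 for every bond to one less electronegative; C–C bonds are 0. Tallying each carbon:
C1: 1C, 1H, 2N → 0 − 1 + 2 = +1
C2: 2C, 1Cl, 1Br → 0 + 1 + 1 = +2
C3: 2C, 1O, 1F → 0 + 1 + 1 = +2
C4: 2C, 2O → 0 + 2 = +2
C5: 2C, 1H, 1Cl → 0 − 1 + 1 = 0
C6: 1C, 2N, 1Br → 0 + 2 + 1 = +3
0 carbons meet the condition.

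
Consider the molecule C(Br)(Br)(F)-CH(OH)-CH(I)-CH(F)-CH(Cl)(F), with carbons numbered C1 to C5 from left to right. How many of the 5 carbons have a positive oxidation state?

Tallying each carbon's bonds:
C1: 1C, 1F, 2Br → 0 + 1 + 2 = +3
C2: 2C, 1H, 1O → 0 − 1 + 1 = 0
C3: 2C, 1H, 1I → 0 − 1 + 1 = 0
C4: 2C, 1H, 1F → 0 − 1 + 1 = 0
C5: 1C, 1H, 1F, 1Cl → 0 − 1 + 1 + 1 = +1
2 carbons (C1, C5) meet the condition.

2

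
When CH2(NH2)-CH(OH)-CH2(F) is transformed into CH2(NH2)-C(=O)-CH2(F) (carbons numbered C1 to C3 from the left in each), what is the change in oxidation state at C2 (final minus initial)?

Before: C2 has 2 bonds to C, 1 bond to H, 1 bond to O → oxidation state 0.
After: C2 has 2 bonds to C, 2 bonds to O → oxidation state +2.
Δ = +2 − (0) = +2, so this is an oxidation at C2.

+2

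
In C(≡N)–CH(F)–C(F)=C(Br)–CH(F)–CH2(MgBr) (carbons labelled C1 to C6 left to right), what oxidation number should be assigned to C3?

+1

C3 has one bond to C (0), a double bond to C (2×0 = 0), one bond to F (+1).
Oxidation state = 0 + 0 + 1 = +1.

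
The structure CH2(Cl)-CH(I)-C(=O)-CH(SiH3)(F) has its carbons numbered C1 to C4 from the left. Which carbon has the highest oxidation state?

Tallying each carbon's bonds:
C1: 1C, 2H, 1Cl → 0 − 2 + 1 = -1
C2: 2C, 1H, 1I → 0 − 1 + 1 = 0
C3: 2C, 2O → 0 + 2 = +2
C4: 1C, 1H, 1F, 1Si → 0 − 1 + 1 − 1 = -1
The most oxidised carbon is C3 at +2.

C3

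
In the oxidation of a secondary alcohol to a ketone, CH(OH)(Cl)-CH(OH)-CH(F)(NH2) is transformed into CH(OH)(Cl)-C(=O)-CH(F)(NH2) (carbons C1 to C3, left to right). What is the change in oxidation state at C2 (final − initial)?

Before: C2 has 2 bonds to C, 1 bond to H, 1 bond to O → oxidation state 0.
After: C2 has 2 bonds to C, 2 bonds to O → oxidation state +2.
Δ = +2 − (0) = +2, so this is an oxidation at C2.

+2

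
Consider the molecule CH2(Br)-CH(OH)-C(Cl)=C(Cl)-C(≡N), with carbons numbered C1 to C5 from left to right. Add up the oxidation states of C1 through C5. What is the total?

+4

Each bond to a more electronegative atom (O, N, halogen) counts +1, each bond to a less electronegative atom (H, metal, B, Si) counts −1, and each C–C bond counts 0. Tallying each carbon:
C1: 1C, 2H, 1Br → 0 − 2 + 1 = -1
C2: 2C, 1H, 1O → 0 − 1 + 1 = 0
C3: 3C, 1Cl → 0 + 1 = +1
C4: 3C, 1Cl → 0 + 1 = +1
C5: 1C, 3N → 0 + 3 = +3
Sum = -1 + 0 + 1 + 1 + 3 = +4.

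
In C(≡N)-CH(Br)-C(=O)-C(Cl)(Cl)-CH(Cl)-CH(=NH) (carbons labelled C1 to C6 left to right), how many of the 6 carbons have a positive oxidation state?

4

Tallying each carbon's bonds:
C1: 1C, 3N → 0 + 3 = +3
C2: 2C, 1H, 1Br → 0 − 1 + 1 = 0
C3: 2C, 2O → 0 + 2 = +2
C4: 2C, 2Cl → 0 + 2 = +2
C5: 2C, 1H, 1Cl → 0 − 1 + 1 = 0
C6: 1C, 1H, 2N → 0 − 1 + 2 = +1
4 carbons (C1, C3, C4, C6) meet the condition.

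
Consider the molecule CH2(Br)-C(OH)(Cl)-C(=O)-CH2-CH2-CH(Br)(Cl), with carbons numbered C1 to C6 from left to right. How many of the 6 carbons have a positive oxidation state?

3

Tallying each carbon's bonds:
C1: 1C, 2H, 1Br → 0 − 2 + 1 = -1
C2: 2C, 1O, 1Cl → 0 + 1 + 1 = +2
C3: 2C, 2O → 0 + 2 = +2
C4: 2C, 2H → 0 − 2 = -2
C5: 2C, 2H → 0 − 2 = -2
C6: 1C, 1H, 1Cl, 1Br → 0 − 1 + 1 + 1 = +1
3 carbons (C2, C3, C6) meet the condition.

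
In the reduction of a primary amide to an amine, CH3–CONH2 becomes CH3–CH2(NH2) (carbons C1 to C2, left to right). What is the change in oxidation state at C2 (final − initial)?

Before: C2 has 1 bond to C, 2 bonds to O, 1 bond to N → oxidation state +3.
After: C2 has 1 bond to C, 2 bonds to H, 1 bond to N → oxidation state -1.
Δ = -1 − (+3) = -4, so this is a reduction at C2.

-4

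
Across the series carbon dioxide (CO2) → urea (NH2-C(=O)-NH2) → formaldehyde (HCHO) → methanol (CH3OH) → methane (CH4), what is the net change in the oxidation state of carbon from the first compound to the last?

-8

Carbon oxidation states along the series — carbon dioxide: +4, urea: +4, formaldehyde: 0, methanol: -2, methane: -4.
Net change = -4 − (+4) = -8.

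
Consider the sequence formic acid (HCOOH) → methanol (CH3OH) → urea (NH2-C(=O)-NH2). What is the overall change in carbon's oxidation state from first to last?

Carbon oxidation states along the series — formic acid: +2, methanol: -2, urea: +4.
Net change = +4 − (+2) = +2.

+2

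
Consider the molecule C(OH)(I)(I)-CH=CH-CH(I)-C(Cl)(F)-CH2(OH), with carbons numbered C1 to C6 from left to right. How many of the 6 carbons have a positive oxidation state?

Tallying each carbon's bonds:
C1: 1C, 1O, 2I → 0 + 1 + 2 = +3
C2: 3C, 1H → 0 − 1 = -1
C3: 3C, 1H → 0 − 1 = -1
C4: 2C, 1H, 1I → 0 − 1 + 1 = 0
C5: 2C, 1F, 1Cl → 0 + 1 + 1 = +2
C6: 1C, 2H, 1O → 0 − 2 + 1 = -1
2 carbons (C1, C5) meet the condition.

2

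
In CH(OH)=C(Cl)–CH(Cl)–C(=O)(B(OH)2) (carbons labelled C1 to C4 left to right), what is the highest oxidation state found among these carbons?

+1

Bonds to more-electronegative neighbours contribute +1 each, bonds to H or metals contribute −1 each, and C–C bonds contribute 0. Tallying each carbon:
C1: 2C, 1H, 1O → 0 − 1 + 1 = 0
C2: 3C, 1Cl → 0 + 1 = +1
C3: 2C, 1H, 1Cl → 0 − 1 + 1 = 0
C4: 1C, 2O, 1B → 0 + 2 − 1 = +1
The highest value is +1.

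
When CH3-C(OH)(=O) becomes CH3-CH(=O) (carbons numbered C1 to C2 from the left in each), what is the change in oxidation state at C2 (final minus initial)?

Before: C2 has 1 bond to C, 3 bonds to O → oxidation state +3.
After: C2 has 1 bond to C, 1 bond to H, 2 bonds to O → oxidation state +1.
Δ = +1 − (+3) = -2, so this is a reduction at C2.

-2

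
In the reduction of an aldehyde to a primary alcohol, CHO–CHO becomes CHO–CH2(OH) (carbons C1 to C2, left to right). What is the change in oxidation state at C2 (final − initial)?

Before: C2 has 1 bond to C, 1 bond to H, 2 bonds to O → oxidation state +1.
After: C2 has 1 bond to C, 2 bonds to H, 1 bond to O → oxidation state -1.
Δ = -1 − (+1) = -2, so this is a reduction at C2.

-2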